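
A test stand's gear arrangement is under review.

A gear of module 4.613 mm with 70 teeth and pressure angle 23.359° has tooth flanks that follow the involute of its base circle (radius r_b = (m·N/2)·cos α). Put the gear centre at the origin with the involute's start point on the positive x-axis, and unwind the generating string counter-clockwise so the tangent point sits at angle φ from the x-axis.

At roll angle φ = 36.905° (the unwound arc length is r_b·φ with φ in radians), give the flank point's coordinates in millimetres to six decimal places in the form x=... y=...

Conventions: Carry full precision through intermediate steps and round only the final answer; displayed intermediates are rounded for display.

recognized (one wheel, involute flank): single-mesh tooth geometry, m = 4.613, N = 70
pitch radius r_p = m·N/2 = 4.613·70/2 = 161.455000
base radius r_b = r_p·cos α = 161.455000·cos 23.359° = 148.221920
roll angle φ = 36.905° = 0.64411376 rad
x = r_b·(cos φ + φ·sin φ) = 175.852877
y = r_b·(sin φ − φ·cos φ) = 12.663468

x=175.852877 y=12.663468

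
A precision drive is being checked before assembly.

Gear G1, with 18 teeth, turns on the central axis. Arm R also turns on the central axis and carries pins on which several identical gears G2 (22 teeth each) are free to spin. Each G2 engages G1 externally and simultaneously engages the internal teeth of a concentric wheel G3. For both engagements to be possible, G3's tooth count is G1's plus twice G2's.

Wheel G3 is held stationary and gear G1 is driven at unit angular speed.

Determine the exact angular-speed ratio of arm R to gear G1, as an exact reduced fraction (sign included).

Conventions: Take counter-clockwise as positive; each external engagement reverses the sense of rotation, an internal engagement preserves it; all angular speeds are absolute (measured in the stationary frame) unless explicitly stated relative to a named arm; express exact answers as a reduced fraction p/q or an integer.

class = planetary set [G3 = 18+2·22 = 62; Willis about the carrier]
ring teeth: 18 + 2·22 = 62
18(ω_sun−ω_arm) = −62(ω_ring−ω_arm),  ω_ring = 0, ω_sun = 1
18(1−ω_arm) = −62(0−ω_arm)  ⇒  80·ω_arm = 18  ⇒  ω_arm = 9/40
ω_out/ω_in = 9/40

9/40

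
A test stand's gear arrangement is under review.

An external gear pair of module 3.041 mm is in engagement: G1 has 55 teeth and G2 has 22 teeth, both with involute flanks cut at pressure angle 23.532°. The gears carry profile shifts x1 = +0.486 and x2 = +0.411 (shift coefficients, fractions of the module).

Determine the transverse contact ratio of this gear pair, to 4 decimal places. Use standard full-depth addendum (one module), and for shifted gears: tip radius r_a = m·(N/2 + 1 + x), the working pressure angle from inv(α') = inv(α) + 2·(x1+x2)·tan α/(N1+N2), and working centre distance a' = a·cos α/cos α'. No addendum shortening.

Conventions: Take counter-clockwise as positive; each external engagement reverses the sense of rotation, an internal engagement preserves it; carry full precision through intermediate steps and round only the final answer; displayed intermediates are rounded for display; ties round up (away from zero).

1.4379

class = single-mesh tooth geometry [involute pair 55T × 22T, m = 3.041]
base radii: r_b1 = 76.672805, r_b2 = 30.669122
tip radii: r_a1 = 88.146426, r_a2 = 37.741851
inv(α') = inv(23.532°) + 2·(+0.486+0.411)·tan α/(55+22) = 0.03491179  ⇒  α' = 26.23003°
a' = a·cos α / cos α' = 117.0785·cos 23.532°/cos 26.23003° = 119.664116
action lengths: √(r_a1²−r_b1²) = 43.486473, √(r_a2²−r_b2²) = 21.996642
base pitch p_b = π·m·cos α = 8.759081
CR = (43.486473 + 21.996642 − 119.664116·sin 26.23003°)/8.759081 = 1.437873
contact ratio ≈ 1.4379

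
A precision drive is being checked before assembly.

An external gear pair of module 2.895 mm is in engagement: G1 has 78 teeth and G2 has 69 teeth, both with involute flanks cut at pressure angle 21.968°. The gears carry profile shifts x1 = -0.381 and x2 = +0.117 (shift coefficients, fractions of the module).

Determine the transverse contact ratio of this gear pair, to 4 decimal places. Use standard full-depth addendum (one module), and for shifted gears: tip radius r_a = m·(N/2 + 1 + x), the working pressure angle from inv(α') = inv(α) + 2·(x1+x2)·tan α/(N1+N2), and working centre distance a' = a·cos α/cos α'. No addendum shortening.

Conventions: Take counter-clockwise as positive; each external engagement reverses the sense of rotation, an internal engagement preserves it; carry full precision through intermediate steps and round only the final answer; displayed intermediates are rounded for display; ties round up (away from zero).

topology: single-mesh involute geometry — m = 2.895, 78T/69T pair
base radii: r_b1 = 104.707299, r_b2 = 92.625687
tip radii: r_a1 = 114.697005, r_a2 = 103.111215
inv(α') = inv(21.968°) + 2·(-0.381+0.117)·tan α/(78+69) = 0.01851390  ⇒  α' = 21.44416°
a' = a·cos α / cos α' = 212.7825·cos 21.968°/cos 21.44416° = 212.009493
action lengths: √(r_a1²−r_b1²) = 46.816499, √(r_a2²−r_b2²) = 45.303473
base pitch p_b = π·m·cos α = 8.434556
CR = (46.816499 + 45.303473 − 212.009493·sin 21.44416°)/8.434556 = 1.732220
contact ratio ≈ 1.7322

1.7322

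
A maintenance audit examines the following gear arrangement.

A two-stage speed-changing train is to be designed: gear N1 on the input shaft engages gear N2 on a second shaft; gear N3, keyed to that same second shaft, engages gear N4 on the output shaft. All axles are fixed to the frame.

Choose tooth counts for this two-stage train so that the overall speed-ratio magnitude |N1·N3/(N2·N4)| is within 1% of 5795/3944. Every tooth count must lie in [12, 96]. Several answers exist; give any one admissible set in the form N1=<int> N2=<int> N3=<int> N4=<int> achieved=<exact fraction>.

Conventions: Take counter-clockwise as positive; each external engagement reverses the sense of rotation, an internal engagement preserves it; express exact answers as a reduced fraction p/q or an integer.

N1=61 N2=58 N3=95 N4=68 achieved=5795/3944

class = fixed-axis compound train [2-stage, 5795/3944 wanted]
target = 5795/3944 in lowest terms: an exact hit needs N1·N3 = k·5795 and N2·N4 = k·3944 for one integer k, every count in [12, 96]; additionally prefer no 1:1 stage (N1 ≠ N2, N3 ≠ N4)
k = 1: N1·N3 = 5795 = 61·95, N2·N4 = 3944 = 58·68
achieved = 61·95/(58·68) = 5795/3944; |achieved − target| = 0 ≤ 1159/78880 ✓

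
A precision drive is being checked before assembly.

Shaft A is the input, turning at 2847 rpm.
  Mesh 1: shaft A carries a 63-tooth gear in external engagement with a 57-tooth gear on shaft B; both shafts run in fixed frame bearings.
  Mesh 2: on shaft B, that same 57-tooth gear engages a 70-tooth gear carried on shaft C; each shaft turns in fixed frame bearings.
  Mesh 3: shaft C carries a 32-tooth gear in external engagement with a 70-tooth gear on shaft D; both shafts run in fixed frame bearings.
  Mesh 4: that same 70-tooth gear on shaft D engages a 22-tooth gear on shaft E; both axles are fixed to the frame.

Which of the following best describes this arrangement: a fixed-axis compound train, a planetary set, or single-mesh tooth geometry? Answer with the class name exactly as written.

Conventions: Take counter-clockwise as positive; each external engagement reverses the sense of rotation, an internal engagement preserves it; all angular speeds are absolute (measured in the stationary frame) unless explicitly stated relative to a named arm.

recognized (5 fixed axles, 4 meshes): fixed-axis compound train
classification: fixed-axis compound train

fixed-axis compound train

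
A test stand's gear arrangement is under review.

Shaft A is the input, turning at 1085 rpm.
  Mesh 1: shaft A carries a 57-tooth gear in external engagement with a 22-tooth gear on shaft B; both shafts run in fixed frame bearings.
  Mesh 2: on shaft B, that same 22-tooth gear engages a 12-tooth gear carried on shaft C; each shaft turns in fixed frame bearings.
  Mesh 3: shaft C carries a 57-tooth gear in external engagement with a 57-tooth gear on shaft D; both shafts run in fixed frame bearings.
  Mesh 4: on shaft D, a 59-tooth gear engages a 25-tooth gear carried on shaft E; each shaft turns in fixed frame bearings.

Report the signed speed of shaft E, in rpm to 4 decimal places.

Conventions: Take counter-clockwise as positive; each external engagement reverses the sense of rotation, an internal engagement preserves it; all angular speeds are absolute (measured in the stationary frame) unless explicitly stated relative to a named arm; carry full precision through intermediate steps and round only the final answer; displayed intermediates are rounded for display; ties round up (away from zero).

recognized (5 fixed axles, 4 meshes): fixed-axis compound train
mesh 1 [57T→22T]: ω = 1085.0000×57/22 = 2811.1364 rpm, sense flips to −
mesh 2 [22T→12T]: ω = 2811.1364×22/12 = 5153.7500 rpm, sense flips to +
mesh 3 [57T→57T]: ω = 5153.7500×57/57 = 5153.7500 rpm, sense flips to −
mesh 4 [59T→25T]: ω = 5153.7500×59/25 = 12162.8500 rpm, sense flips to +
signed output speed = +12162.8500 rpm

+12162.8500 rpm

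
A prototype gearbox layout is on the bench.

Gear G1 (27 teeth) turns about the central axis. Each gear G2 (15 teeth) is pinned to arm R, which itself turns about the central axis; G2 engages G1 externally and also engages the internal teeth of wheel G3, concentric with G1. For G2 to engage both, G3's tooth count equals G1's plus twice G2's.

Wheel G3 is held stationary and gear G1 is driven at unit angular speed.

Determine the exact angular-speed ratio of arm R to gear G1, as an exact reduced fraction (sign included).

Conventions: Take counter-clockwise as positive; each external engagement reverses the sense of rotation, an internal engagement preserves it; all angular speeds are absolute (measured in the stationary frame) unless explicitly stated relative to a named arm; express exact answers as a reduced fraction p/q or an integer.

9/28

recognized (axles ride arm R): planetary set, 27/15/57 teeth
ring teeth: 27 + 2·15 = 57
27(ω_sun−ω_arm) = −57(ω_ring−ω_arm),  ω_ring = 0, ω_sun = 1
27(1−ω_arm) = −57(0−ω_arm)  ⇒  84·ω_arm = 27  ⇒  ω_arm = 9/28
ω_out/ω_in = 9/28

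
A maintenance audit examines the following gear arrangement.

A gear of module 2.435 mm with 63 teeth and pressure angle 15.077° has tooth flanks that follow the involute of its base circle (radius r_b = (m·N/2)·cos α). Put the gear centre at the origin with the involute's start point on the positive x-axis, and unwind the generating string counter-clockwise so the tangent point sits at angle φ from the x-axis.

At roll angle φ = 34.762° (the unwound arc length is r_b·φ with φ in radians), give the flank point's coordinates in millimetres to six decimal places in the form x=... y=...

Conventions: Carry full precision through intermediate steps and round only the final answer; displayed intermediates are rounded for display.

x=86.464295 y=5.313128

topology: single-mesh involute geometry — m = 2.435, N = 63
pitch radius r_p = m·N/2 = 2.435·63/2 = 76.702500
base radius r_b = r_p·cos α = 76.702500·cos 15.077° = 74.062180
roll angle φ = 34.762° = 0.60671135 rad
x = r_b·(cos φ + φ·sin φ) = 86.464295
y = r_b·(sin φ − φ·cos φ) = 5.313128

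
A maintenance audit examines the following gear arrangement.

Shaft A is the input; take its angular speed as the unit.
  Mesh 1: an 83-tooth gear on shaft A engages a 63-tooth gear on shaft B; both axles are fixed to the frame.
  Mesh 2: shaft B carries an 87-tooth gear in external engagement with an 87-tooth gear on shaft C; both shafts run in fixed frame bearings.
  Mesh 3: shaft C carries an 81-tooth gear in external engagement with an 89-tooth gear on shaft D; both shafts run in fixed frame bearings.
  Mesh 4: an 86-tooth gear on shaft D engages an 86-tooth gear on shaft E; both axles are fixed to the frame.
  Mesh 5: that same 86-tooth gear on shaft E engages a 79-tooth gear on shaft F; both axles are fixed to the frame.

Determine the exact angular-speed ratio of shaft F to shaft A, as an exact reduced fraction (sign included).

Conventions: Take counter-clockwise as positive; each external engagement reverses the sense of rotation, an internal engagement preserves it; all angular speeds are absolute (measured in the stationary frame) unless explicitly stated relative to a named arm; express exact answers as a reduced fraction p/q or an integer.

-64242/49217

class = fixed-axis compound train [5 meshes; 5 ratios multiply, 5 sense flips]
mesh 1 [83T→63T]: running ratio 83/63, sense −
mesh 2 [87T→87T]: running ratio 83/63, sense +
mesh 3 [81T→89T]: running ratio 747/623, sense −
mesh 4 [86T→86T]: running ratio 747/623, sense +
mesh 5 [86T→79T]: running ratio 64242/49217, sense −
ω_out/ω_in = -64242/49217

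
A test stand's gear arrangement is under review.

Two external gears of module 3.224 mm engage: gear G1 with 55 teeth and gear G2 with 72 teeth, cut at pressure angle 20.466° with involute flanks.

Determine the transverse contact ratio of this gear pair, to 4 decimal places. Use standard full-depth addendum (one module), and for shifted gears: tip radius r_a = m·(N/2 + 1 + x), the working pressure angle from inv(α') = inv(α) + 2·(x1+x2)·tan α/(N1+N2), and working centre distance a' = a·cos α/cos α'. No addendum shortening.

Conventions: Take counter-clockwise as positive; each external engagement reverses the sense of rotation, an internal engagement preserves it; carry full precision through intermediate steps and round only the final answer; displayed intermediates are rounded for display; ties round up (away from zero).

class = single-mesh tooth geometry [involute pair 55T × 72T, m = 3.224]
base radii: r_b1 = 83.063767, r_b2 = 108.738022
tip radii: r_a1 = 91.884000, r_a2 = 119.288000
no profile shift: α' = α, a' = a
action lengths: √(r_a1²−r_b1²) = 39.282058, √(r_a2²−r_b2²) = 49.047625
base pitch p_b = π·m·cos α = 9.489183
CR = (39.282058 + 49.047625 − 204.724000·sin 20.46600°)/9.489183 = 1.764918
contact ratio ≈ 1.7649

1.7649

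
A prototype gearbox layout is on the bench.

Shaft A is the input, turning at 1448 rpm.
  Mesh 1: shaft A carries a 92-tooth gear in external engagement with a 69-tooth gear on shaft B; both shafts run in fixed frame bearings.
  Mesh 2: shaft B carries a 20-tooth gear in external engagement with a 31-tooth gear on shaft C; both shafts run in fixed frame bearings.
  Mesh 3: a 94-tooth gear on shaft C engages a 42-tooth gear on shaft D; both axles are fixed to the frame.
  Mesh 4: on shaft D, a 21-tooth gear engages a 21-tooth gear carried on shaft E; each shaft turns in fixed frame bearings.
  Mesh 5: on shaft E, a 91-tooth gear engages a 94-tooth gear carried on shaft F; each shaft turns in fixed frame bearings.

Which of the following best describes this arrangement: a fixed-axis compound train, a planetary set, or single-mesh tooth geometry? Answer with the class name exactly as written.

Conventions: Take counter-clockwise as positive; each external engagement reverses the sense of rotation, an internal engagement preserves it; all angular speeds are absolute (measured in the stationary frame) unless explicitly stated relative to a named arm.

fixed-axis compound train

5-mesh fixed-axis compound train (all bearings frame-fixed)
classification: fixed-axis compound train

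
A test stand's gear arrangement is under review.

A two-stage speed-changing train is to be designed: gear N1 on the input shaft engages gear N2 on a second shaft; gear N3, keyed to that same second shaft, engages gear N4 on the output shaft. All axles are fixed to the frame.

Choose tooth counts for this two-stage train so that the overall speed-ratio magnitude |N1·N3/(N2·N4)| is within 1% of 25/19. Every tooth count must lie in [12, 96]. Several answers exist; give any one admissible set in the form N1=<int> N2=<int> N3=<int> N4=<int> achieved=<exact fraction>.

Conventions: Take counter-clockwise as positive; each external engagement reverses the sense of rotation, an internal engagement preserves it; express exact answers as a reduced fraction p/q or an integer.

N1=12 N2=19 N3=25 N4=12 achieved=25/19

topology: fixed-axis compound train — 2 stages, target 25/19
target = 25/19 in lowest terms: an exact hit needs N1·N3 = k·25 and N2·N4 = k·19 for one integer k, every count in [12, 96]; additionally prefer no 1:1 stage (N1 ≠ N2, N3 ≠ N4)
k = 1…11: no 1:1-free in-range split of k·25 and k·19 into factor pairs; take k = 12
k = 12: N1·N3 = 300 = 12·25, N2·N4 = 228 = 19·12
achieved = 12·25/(19·12) = 25/19; |achieved − target| = 0 ≤ 1/76 ✓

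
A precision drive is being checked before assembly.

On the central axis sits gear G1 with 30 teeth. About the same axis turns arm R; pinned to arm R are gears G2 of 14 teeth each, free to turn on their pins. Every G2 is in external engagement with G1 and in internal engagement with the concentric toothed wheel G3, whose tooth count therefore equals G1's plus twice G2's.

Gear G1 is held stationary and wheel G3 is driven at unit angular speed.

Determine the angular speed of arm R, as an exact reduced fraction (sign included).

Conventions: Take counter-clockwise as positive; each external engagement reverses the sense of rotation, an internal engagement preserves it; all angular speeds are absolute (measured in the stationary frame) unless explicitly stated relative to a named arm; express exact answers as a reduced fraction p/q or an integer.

29/44

recognized (axles ride arm R): planetary set, 30/14/58 teeth
ring teeth: 30 + 2·14 = 58
30(ω_sun−ω_arm) = −58(ω_ring−ω_arm),  ω_sun = 0, ω_ring = 1
30(0−ω_arm) = −58(1−ω_arm)  ⇒  88·ω_arm = 58  ⇒  ω_arm = 29/44
exact speed ratio = 29/44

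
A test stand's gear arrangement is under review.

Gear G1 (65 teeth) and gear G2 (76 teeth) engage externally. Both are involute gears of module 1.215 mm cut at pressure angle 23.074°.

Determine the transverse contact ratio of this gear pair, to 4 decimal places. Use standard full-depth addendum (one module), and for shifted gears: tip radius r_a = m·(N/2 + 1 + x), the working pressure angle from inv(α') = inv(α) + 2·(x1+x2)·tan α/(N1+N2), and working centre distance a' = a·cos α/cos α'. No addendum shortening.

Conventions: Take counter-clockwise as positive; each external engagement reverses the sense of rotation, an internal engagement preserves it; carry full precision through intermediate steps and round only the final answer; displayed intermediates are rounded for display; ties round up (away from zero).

1.6480

single-mesh involute tooth geometry (65T engaging 76T at module 1.215)
base radii: r_b1 = 36.328478, r_b2 = 42.476374
tip radii: r_a1 = 40.702500, r_a2 = 47.385000
no profile shift: α' = α, a' = a
action lengths: √(r_a1²−r_b1²) = 18.355795, √(r_a2²−r_b2²) = 21.002282
base pitch p_b = π·m·cos α = 3.511670
CR = (18.355795 + 21.002282 − 85.657500·sin 23.07400°)/3.511670 = 1.647996
contact ratio ≈ 1.6480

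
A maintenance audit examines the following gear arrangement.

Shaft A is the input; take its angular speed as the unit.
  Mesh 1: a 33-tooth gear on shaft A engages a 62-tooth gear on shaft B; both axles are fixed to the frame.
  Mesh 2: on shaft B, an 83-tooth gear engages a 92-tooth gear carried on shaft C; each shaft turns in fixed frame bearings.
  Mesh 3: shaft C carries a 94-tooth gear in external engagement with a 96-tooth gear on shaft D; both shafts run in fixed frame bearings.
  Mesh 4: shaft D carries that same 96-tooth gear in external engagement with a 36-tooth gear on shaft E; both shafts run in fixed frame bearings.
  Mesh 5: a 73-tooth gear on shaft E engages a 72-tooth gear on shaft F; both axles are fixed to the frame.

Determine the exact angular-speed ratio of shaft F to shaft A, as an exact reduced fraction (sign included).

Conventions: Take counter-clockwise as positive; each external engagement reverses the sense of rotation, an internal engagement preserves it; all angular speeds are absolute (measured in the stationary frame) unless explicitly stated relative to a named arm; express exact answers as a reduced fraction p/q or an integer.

-3132503/2464128

class = fixed-axis compound train [5 meshes; 5 ratios multiply, 5 sense flips]
mesh 1 [33T→62T]: running ratio 33/62, sense −
mesh 2 [83T→92T]: running ratio 2739/5704, sense +
mesh 3 [94T→96T]: running ratio 42911/91264, sense −
mesh 4 [96T→36T]: running ratio 42911/34224, sense +
mesh 5 [73T→72T]: running ratio 3132503/2464128, sense −
ω_out/ω_in = -3132503/2464128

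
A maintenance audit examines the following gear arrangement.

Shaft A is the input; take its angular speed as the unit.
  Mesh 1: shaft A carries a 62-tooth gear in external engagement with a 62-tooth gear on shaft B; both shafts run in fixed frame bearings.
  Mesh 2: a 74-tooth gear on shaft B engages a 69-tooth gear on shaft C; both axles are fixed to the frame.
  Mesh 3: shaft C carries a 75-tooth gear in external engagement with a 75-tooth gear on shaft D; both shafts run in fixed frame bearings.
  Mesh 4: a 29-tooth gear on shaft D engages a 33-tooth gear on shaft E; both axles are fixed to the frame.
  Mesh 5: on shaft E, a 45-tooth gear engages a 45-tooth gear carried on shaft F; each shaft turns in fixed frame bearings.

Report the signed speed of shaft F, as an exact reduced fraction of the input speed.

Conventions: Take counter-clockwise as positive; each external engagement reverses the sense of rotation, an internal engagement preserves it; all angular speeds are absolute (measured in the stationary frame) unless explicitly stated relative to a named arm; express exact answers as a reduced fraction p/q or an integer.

-2146/2277

5-mesh fixed-axis compound train (all bearings frame-fixed)
mesh 1 [62T→62T]: |ω|/ω_in = 1×62/62 = 1, sense flips to −
mesh 2 [74T→69T]: |ω|/ω_in = 1×74/69 = 74/69, sense flips to +
mesh 3 [75T→75T]: |ω|/ω_in = (74/69)×75/75 = 74/69, sense flips to −
mesh 4 [29T→33T]: |ω|/ω_in = (74/69)×29/33 = 2146/2277, sense flips to +
mesh 5 [45T→45T]: |ω|/ω_in = (2146/2277)×45/45 = 2146/2277, sense flips to −
signed output speed (× input speed) = -2146/2277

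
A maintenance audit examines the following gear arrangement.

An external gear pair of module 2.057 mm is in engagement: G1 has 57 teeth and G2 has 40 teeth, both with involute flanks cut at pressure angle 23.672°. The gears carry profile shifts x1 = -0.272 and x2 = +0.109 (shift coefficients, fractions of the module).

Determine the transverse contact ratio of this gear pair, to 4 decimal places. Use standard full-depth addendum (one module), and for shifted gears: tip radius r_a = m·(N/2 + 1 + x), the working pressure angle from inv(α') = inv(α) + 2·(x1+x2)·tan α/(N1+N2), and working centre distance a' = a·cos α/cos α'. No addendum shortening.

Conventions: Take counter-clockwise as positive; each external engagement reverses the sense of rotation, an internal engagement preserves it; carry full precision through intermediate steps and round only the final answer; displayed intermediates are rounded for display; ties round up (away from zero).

1.5930

topology: single-mesh involute geometry — m = 2.057, 57T/40T pair
base radii: r_b1 = 53.691771, r_b2 = 37.678436
tip radii: r_a1 = 60.121996, r_a2 = 43.421213
inv(α') = inv(23.672°) + 2·(-0.272+0.109)·tan α/(57+40) = 0.02375889  ⇒  α' = 23.22328°
a' = a·cos α / cos α' = 99.7645·cos 23.672°/cos 23.22328° = 99.426196
action lengths: √(r_a1²−r_b1²) = 27.052692, √(r_a2²−r_b2²) = 21.580946
base pitch p_b = π·m·cos α = 5.918515
CR = (27.052692 + 21.580946 − 99.426196·sin 23.22328°)/5.918515 = 1.593028
contact ratio ≈ 1.5930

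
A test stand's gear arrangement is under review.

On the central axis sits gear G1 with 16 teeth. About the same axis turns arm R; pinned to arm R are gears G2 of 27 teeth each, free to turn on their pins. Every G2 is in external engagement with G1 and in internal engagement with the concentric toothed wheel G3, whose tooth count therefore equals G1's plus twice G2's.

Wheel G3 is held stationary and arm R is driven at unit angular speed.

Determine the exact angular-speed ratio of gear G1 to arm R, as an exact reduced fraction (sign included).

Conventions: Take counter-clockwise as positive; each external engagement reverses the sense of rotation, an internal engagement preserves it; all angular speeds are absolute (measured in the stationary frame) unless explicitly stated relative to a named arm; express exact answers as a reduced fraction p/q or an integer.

recognized (axles ride arm R): planetary set, 16/27/70 teeth
ring teeth: 16 + 2·27 = 70
16(ω_sun−ω_arm) = −70(ω_ring−ω_arm),  ω_ring = 0, ω_arm = 1
ω_sun = 1 − (70/16)(0−1) = 43/8
ω_out/ω_in = 43/8

43/8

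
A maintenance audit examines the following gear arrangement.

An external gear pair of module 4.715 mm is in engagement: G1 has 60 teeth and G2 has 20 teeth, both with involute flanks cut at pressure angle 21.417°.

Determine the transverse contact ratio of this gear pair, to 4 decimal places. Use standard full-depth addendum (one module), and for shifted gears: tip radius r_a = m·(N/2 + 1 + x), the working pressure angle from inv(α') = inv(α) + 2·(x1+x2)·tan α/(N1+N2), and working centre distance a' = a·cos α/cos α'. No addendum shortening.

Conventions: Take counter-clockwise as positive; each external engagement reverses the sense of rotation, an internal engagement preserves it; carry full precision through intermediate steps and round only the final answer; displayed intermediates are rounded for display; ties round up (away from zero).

topology: single-mesh involute geometry — m = 4.715, 60T/20T pair
base radii: r_b1 = 131.682526, r_b2 = 43.894175
tip radii: r_a1 = 146.165000, r_a2 = 51.865000
no profile shift: α' = α, a' = a
action lengths: √(r_a1²−r_b1²) = 63.434373, √(r_a2²−r_b2²) = 27.627515
base pitch p_b = π·m·cos α = 13.789762
CR = (63.434373 + 27.627515 − 188.600000·sin 21.41700°)/13.789762 = 1.609457
contact ratio ≈ 1.6095

1.6095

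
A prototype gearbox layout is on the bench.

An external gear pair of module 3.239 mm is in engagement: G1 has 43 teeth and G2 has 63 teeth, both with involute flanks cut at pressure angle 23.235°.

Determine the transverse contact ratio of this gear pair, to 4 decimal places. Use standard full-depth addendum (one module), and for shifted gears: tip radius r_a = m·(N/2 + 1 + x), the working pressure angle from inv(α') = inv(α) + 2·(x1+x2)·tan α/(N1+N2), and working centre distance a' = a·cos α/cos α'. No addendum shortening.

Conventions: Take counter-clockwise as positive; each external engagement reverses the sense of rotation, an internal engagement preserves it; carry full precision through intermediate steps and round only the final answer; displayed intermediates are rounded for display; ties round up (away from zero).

recognized (one external pair, fixed centres): single-mesh tooth geometry, m = 3.239, N1 = 43, N2 = 63
base radii: r_b1 = 63.990436, r_b2 = 93.753430
tip radii: r_a1 = 72.877500, r_a2 = 105.267500
no profile shift: α' = α, a' = a
action lengths: √(r_a1²−r_b1²) = 34.876268, √(r_a2²−r_b2²) = 47.870042
base pitch p_b = π·m·cos α = 9.350320
CR = (34.876268 + 47.870042 − 171.667000·sin 23.23500°)/9.350320 = 1.606695
contact ratio ≈ 1.6067

1.6067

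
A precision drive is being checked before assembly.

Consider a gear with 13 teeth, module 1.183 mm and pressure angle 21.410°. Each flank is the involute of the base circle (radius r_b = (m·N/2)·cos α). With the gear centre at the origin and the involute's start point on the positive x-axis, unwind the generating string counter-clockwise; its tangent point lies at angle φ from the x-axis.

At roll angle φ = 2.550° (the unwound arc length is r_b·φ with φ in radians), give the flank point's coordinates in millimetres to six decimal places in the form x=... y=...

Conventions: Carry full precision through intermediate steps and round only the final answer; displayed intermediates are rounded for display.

x=7.165950 y=0.000210

recognized (one wheel, involute flank): single-mesh tooth geometry, m = 1.183, N = 13
pitch radius r_p = m·N/2 = 1.183·13/2 = 7.689500
base radius r_b = r_p·cos α = 7.689500·cos 21.410° = 7.158864
roll angle φ = 2.550° = 0.04450590 rad
x = r_b·(cos φ + φ·sin φ) = 7.165950
y = r_b·(sin φ − φ·cos φ) = 0.000210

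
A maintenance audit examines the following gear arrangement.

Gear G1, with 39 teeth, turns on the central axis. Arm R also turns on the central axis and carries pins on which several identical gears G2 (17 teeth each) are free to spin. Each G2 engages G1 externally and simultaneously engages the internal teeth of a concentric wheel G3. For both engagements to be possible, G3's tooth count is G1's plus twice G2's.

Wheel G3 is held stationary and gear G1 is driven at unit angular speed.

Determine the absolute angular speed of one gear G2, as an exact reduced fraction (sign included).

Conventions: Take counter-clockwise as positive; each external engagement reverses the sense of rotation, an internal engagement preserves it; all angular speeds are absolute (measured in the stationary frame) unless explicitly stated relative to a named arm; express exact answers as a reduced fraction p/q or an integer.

recognized (axles ride arm R): planetary set, 39/17/73 teeth
ring teeth: 39 + 2·17 = 73
39(ω_sun−ω_arm) = −73(ω_ring−ω_arm),  ω_ring = 0, ω_sun = 1
39(1−ω_arm) = −73(0−ω_arm)  ⇒  112·ω_arm = 39  ⇒  ω_arm = 39/112
sun–planet mesh: 39·(1−39/112) = −17·(ω_p−ω_arm)  ⇒  ω_p−ω_arm = -2847/1904
ω_p = 39/112 − 2847/1904 = -39/34
exact speed ratio = -39/34

-39/34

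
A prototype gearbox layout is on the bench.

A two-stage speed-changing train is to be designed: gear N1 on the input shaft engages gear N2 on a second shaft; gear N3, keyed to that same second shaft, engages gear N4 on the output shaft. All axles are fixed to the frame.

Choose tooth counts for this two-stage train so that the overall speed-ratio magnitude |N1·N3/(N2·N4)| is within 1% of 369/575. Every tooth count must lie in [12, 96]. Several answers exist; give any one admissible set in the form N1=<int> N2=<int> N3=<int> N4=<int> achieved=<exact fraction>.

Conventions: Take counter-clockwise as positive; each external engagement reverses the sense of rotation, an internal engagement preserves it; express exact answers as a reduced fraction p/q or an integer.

N1=18 N2=23 N3=41 N4=50 achieved=369/575

design class (target 369/575): fixed-axis compound train
target = 369/575 in lowest terms: an exact hit needs N1·N3 = k·369 and N2·N4 = k·575 for one integer k, every count in [12, 96]; additionally prefer no 1:1 stage (N1 ≠ N2, N3 ≠ N4)
k = 1: no 1:1-free in-range split of k·369 and k·575 into factor pairs; take k = 2
k = 2: N1·N3 = 738 = 18·41, N2·N4 = 1150 = 23·50
achieved = 18·41/(23·50) = 369/575; |achieved − target| = 0 ≤ 369/57500 ✓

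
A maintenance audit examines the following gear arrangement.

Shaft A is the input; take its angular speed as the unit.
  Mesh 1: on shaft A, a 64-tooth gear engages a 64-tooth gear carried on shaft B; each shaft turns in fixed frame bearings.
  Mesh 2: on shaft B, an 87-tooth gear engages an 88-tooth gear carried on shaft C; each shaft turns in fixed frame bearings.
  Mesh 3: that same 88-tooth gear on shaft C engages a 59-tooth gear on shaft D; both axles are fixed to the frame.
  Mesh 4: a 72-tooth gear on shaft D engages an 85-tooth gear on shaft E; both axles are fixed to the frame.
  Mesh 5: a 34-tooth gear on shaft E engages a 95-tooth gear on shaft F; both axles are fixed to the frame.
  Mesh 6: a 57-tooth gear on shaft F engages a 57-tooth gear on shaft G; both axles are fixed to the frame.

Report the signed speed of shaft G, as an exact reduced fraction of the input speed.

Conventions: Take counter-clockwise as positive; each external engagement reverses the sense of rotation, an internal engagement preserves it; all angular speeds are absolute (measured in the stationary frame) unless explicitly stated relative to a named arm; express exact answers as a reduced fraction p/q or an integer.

6-mesh fixed-axis compound train (all bearings frame-fixed)
mesh 1 [64T→64T]: |ω|/ω_in = 1×64/64 = 1, sense flips to −
mesh 2 [87T→88T]: |ω|/ω_in = 1×87/88 = 87/88, sense flips to +
mesh 3 [88T→59T]: |ω|/ω_in = (87/88)×88/59 = 87/59, sense flips to −
mesh 4 [72T→85T]: |ω|/ω_in = (87/59)×72/85 = 6264/5015, sense flips to +
mesh 5 [34T→95T]: |ω|/ω_in = (6264/5015)×34/95 = 12528/28025, sense flips to −
mesh 6 [57T→57T]: |ω|/ω_in = (12528/28025)×57/57 = 12528/28025, sense flips to +
signed output speed (× input speed) = 12528/28025

12528/28025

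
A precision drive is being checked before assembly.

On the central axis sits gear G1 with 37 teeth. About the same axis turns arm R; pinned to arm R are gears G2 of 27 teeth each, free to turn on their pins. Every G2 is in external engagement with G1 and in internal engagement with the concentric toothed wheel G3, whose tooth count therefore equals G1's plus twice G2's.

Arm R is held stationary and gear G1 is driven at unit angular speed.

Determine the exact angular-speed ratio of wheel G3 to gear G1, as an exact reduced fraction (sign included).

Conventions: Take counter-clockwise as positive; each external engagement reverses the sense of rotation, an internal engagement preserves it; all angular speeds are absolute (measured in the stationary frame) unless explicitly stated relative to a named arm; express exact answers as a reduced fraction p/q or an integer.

-37/91

planetary set (37T centre, 27T on arm, 91T internal) — Willis relation
ring teeth: 37 + 2·27 = 91
37(ω_sun−ω_arm) = −91(ω_ring−ω_arm),  ω_arm = 0, ω_sun = 1
ω_ring = 0 − (37/91)(1−0) = -37/91
ω_out/ω_in = -37/91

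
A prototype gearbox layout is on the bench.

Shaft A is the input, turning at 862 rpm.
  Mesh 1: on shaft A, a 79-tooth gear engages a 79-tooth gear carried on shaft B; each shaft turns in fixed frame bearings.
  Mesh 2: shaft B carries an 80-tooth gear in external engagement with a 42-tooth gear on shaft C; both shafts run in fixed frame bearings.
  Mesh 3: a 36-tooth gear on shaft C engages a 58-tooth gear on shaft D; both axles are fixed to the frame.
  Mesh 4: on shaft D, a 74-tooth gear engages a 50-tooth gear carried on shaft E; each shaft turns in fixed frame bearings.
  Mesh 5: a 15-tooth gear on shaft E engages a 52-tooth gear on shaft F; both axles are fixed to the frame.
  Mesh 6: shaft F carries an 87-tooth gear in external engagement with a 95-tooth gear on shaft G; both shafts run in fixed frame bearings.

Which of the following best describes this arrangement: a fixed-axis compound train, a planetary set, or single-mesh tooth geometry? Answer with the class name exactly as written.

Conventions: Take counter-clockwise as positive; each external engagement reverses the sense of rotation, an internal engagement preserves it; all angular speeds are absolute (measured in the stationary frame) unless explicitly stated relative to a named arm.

class = fixed-axis compound train [6 meshes; 6 ratios multiply, 6 sense flips]
classification: fixed-axis compound train

fixed-axis compound train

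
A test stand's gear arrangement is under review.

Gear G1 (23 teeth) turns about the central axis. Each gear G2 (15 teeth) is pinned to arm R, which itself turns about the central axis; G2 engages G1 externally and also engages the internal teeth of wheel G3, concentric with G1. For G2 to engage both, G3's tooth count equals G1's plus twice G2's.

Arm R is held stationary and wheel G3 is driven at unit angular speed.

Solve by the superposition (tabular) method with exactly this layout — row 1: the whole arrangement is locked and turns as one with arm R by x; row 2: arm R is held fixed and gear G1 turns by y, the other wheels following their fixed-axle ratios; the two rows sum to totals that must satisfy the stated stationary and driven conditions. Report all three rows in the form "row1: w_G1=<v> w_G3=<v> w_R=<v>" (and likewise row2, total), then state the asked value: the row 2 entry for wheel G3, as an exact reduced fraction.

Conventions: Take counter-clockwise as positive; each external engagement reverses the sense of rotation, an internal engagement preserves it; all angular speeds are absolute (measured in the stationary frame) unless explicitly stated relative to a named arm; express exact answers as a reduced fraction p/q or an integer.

row1: w_G1=0 w_G3=0 w_R=0
row2: w_G1=-53/23 w_G3=1 w_R=0
total: w_G1=-53/23 w_G3=1 w_R=0
asked value: 1

planetary set (23T centre, 15T on arm, 53T internal) — Willis relation
row 1 (train locked, turned with arm): all members turn x
superposition row 2 [arm held]: sun y, ring −(23/53)·y, arm 0
boundary: total ω_arm = x = 0 and total ω_ring = x − (23/53)·y = 1  ⇒  y = -53/23, x = 0
row 2 ring = −(23/53)·(-53/23) = 1
totals (row 1 + row 2): sun 0 + (-53/23) = -53/23, ring 0 + 1 = 1, arm 0 + 0 = 0
asked cell (row2, ring) = 1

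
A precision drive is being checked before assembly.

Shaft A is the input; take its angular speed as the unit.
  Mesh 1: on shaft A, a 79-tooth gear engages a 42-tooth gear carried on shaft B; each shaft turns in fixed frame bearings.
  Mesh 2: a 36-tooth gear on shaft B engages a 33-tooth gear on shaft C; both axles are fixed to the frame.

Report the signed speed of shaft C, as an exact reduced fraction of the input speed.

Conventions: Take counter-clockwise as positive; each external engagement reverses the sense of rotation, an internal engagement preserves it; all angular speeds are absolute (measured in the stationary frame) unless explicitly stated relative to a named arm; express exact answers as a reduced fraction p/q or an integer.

158/77

2-mesh fixed-axis compound train (all bearings frame-fixed)
mesh 1 [79T→42T]: |ω|/ω_in = 1×79/42 = 79/42, sense flips to −
mesh 2 [36T→33T]: |ω|/ω_in = (79/42)×36/33 = 158/77, sense flips to +
signed output speed (× input speed) = 158/77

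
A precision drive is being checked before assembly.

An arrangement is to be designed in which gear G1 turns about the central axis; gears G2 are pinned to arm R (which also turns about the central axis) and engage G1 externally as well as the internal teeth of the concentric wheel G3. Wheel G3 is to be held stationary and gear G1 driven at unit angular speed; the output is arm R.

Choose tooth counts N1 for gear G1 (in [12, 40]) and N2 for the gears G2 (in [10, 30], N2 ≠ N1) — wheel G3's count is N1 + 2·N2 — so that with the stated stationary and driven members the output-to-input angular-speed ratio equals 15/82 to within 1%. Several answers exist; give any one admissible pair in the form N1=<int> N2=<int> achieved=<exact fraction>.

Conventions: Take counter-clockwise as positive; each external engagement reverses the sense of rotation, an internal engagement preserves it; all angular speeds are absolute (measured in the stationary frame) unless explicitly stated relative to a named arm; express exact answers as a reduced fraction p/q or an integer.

design class (target 15/82): planetary set
Willis with ω_ring = 0: ω_arm/ω_sun = N1/(N1+N3); set equal to 15/82  ⇒  N3/N1 = 1/(15/82) − 1 = 67/15
N3 = N1 + 2·N2  ⇒  N2/N1 = (N3/N1 − 1)/2 = (67/15 − 1)/2 = 26/15
smallest multiple with N1 ≥ 12 and N2 ≥ 10: k = 1  ⇒  N1 = 1·15 = 15, N2 = 1·26 = 26 (N1 ≤ 40, N2 ≤ 30, N2 ≠ N1 ✓), N3 = 15 + 2·26 = 67
check: N1/(N1+N3) with N1 = 15, N3 = 67 gives 15/82; |achieved − target| = 0 ≤ 3/1640 ✓

N1=15 N2=26 achieved=15/82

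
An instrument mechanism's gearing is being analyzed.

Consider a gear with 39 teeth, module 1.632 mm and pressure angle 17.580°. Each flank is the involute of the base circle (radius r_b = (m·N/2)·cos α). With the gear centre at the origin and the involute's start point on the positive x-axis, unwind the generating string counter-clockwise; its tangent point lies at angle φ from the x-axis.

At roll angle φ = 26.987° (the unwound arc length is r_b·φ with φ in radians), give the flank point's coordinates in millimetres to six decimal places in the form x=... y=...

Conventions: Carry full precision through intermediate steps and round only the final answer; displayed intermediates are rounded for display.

topology: single-mesh involute geometry — m = 1.632, N = 39
pitch radius r_p = m·N/2 = 1.632·39/2 = 31.824000
base radius r_b = r_p·cos α = 31.824000·cos 17.580° = 30.337697
roll angle φ = 26.987° = 0.47101201 rad
x = r_b·(cos φ + φ·sin φ) = 33.518582
y = r_b·(sin φ − φ·cos φ) = 1.033455

x=33.518582 y=1.033455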